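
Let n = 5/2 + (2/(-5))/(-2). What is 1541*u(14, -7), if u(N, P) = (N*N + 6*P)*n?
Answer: 3203739/5 ≈ 6.4075e+5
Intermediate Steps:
n = 27/10 (n = 5*(½) + (2*(-⅕))*(-½) = 5/2 - ⅖*(-½) = 5/2 + ⅕ = 27/10 ≈ 2.7000)
u(N, P) = 27*N²/10 + 81*P/5 (u(N, P) = (N*N + 6*P)*(27/10) = (N² + 6*P)*(27/10) = 27*N²/10 + 81*P/5)
1541*u(14, -7) = 1541*((27/10)*14² + (81/5)*(-7)) = 1541*((27/10)*196 - 567/5) = 1541*(2646/5 - 567/5) = 1541*(2079/5) = 3203739/5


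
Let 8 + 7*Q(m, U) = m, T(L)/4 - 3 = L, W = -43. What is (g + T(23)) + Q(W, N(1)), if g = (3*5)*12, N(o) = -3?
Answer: 1937/7 ≈ 276.71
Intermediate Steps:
T(L) = 12 + 4*L
Q(m, U) = -8/7 + m/7
g = 180 (g = 15*12 = 180)
(g + T(23)) + Q(W, N(1)) = (180 + (12 + 4*23)) + (-8/7 + (⅐)*(-43)) = (180 + (12 + 92)) + (-8/7 - 43/7) = (180 + 104) - 51/7 = 284 - 51/7 = 1937/7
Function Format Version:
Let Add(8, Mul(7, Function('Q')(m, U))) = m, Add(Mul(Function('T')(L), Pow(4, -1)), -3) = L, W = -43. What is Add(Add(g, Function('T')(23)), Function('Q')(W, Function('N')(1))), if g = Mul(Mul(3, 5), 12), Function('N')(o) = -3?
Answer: Rational(1937, 7) ≈ 276.71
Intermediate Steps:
Function('T')(L) = Add(12, Mul(4, L))
Function('Q')(m, U) = Add(Rational(-8, 7), Mul(Rational(1, 7), m))
g = 180 (g = Mul(15, 12) = 180)
Add(Add(g, Function('T')(23)), Function('Q')(W, Function('N')(1))) = Add(Add(180, Add(12, Mul(4, 23))), Add(Rational(-8, 7), Mul(Rational(1, 7), -43))) = Add(Add(180, Add(12, 92)), Add(Rational(-8, 7), Rational(-43, 7))) = Add(Add(180, 104), Rational(-51, 7)) = Add(284, Rational(-51, 7)) = Rational(1937, 7)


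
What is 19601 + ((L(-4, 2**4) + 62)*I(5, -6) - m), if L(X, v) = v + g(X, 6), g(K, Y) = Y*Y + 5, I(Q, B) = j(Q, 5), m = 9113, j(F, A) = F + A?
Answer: 11678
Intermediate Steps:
j(F, A) = A + F
I(Q, B) = 5 + Q
g(K, Y) = 5 + Y**2 (g(K, Y) = Y**2 + 5 = 5 + Y**2)
L(X, v) = 41 + v (L(X, v) = v + (5 + 6**2) = v + (5 + 36) = v + 41 = 41 + v)
19601 + ((L(-4, 2**4) + 62)*I(5, -6) - m) = 19601 + (((41 + 2**4) + 62)*(5 + 5) - 1*9113) = 19601 + (((41 + 16) + 62)*10 - 9113) = 19601 + ((57 + 62)*10 - 9113) = 19601 + (119*10 - 9113) = 19601 + (1190 - 9113) = 19601 - 7923 = 11678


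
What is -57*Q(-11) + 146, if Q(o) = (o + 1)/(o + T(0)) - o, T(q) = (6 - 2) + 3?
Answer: -1247/2 ≈ -623.50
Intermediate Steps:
T(q) = 7 (T(q) = 4 + 3 = 7)
Q(o) = -o + (1 + o)/(7 + o) (Q(o) = (o + 1)/(o + 7) - o = (1 + o)/(7 + o) - o = -o + (1 + o)/(7 + o))
-57*Q(-11) + 146 = -57*(1 - 1*(-11)**2 - 6*(-11))/(7 - 11) + 146 = -57*(1 - 1*121 + 66)/(-4) + 146 = -(-57)*(1 - 121 + 66)/4 + 146 = -(-57)*(-54)/4 + 146 = -57*27/2 + 146 = -1539/2 + 146 = -1247/2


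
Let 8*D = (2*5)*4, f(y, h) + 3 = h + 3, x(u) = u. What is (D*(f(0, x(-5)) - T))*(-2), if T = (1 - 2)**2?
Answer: 60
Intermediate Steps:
f(y, h) = h (f(y, h) = -3 + (h + 3) = -3 + (3 + h) = h)
D = 5 (D = ((2*5)*4)/8 = (10*4)/8 = (1/8)*40 = 5)
T = 1 (T = (-1)**2 = 1)
(D*(f(0, x(-5)) - T))*(-2) = (5*(-5 - 1*1))*(-2) = (5*(-5 - 1))*(-2) = (5*(-6))*(-2) = -30*(-2) = 60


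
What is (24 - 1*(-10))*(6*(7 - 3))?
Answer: 816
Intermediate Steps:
(24 - 1*(-10))*(6*(7 - 3)) = (24 + 10)*(6*4) = 34*24 = 816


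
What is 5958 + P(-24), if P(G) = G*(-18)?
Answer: 6390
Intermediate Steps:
P(G) = -18*G
5958 + P(-24) = 5958 - 18*(-24) = 5958 + 432 = 6390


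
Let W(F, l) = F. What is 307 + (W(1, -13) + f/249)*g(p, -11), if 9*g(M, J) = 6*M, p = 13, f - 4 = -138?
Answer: 232319/747 ≈ 311.00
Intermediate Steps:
f = -134 (f = 4 - 138 = -134)
g(M, J) = 2*M/3 (g(M, J) = (6*M)/9 = 2*M/3)
307 + (W(1, -13) + f/249)*g(p, -11) = 307 + (1 - 134/249)*((⅔)*13) = 307 + (1 - 134*1/249)*(26/3) = 307 + (1 - 134/249)*(26/3) = 307 + (115/249)*(26/3) = 307 + 2990/747 = 232319/747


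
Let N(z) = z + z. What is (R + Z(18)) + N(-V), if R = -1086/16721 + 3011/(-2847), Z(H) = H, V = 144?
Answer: -12906704263/47604687 ≈ -271.12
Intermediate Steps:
N(z) = 2*z
R = -53438773/47604687 (R = -1086*1/16721 + 3011*(-1/2847) = -1086/16721 - 3011/2847 = -53438773/47604687 ≈ -1.1226)
(R + Z(18)) + N(-V) = (-53438773/47604687 + 18) + 2*(-1*144) = 803445593/47604687 + 2*(-144) = 803445593/47604687 - 288 = -12906704263/47604687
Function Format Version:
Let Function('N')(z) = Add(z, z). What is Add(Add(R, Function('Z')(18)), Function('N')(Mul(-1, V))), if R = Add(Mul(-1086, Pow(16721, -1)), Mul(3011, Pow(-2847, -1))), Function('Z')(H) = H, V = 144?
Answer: Rational(-12906704263, 47604687) ≈ -271.12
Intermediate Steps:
Function('N')(z) = Mul(2, z)
R = Rational(-53438773, 47604687) (R = Add(Mul(-1086, Rational(1, 16721)), Mul(3011, Rational(-1, 2847))) = Add(Rational(-1086, 16721), Rational(-3011, 2847)) = Rational(-53438773, 47604687) ≈ -1.1226)
Add(Add(R, Function('Z')(18)), Function('N')(Mul(-1, V))) = Add(Add(Rational(-53438773, 47604687), 18), Mul(2, Mul(-1, 144))) = Add(Rational(803445593, 47604687), Mul(2, -144)) = Add(Rational(803445593, 47604687), -288) = Rational(-12906704263, 47604687)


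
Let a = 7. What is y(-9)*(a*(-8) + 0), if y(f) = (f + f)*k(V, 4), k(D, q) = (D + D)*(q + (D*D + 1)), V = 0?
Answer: 0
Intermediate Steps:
k(D, q) = 2*D*(1 + q + D²) (k(D, q) = (2*D)*(q + (D² + 1)) = (2*D)*(q + (1 + D²)) = (2*D)*(1 + q + D²) = 2*D*(1 + q + D²))
y(f) = 0 (y(f) = (f + f)*(2*0*(1 + 4 + 0²)) = (2*f)*(2*0*(1 + 4 + 0)) = (2*f)*(2*0*5) = (2*f)*0 = 0)
y(-9)*(a*(-8) + 0) = 0*(7*(-8) + 0) = 0*(-56 + 0) = 0*(-56) = 0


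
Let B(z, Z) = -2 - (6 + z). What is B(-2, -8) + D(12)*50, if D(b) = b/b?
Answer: 44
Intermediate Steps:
B(z, Z) = -8 - z (B(z, Z) = -2 + (-6 - z) = -8 - z)
D(b) = 1
B(-2, -8) + D(12)*50 = (-8 - 1*(-2)) + 1*50 = (-8 + 2) + 50 = -6 + 50 = 44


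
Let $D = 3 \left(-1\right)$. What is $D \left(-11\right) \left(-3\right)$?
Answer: $-99$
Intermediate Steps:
$D = -3$
$D \left(-11\right) \left(-3\right) = \left(-3\right) \left(-11\right) \left(-3\right) = 33 \left(-3\right) = -99$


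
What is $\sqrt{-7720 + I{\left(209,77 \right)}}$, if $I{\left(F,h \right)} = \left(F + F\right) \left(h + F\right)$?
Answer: $2 \sqrt{27957} \approx 334.41$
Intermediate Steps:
$I{\left(F,h \right)} = 2 F \left(F + h\right)$
$\sqrt{-7720 + I{\left(209,77 \right)}} = \sqrt{-7720 + 2 \cdot 209 \left(209 + 77\right)} = \sqrt{-7720 + 2 \cdot 209 \cdot 286} = \sqrt{-7720 + 119548} = \sqrt{111828} = 2 \sqrt{27957}$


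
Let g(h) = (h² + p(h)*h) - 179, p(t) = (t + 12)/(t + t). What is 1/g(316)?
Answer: 1/99841 ≈ 1.0016e-5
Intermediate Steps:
p(t) = (12 + t)/(2*t) (p(t) = (12 + t)/((2*t)) = (12 + t)*(1/(2*t)) = (12 + t)/(2*t))
g(h) = -173 + h² + h/2 (g(h) = (h² + ((12 + h)/(2*h))*h) - 179 = (h² + (6 + h/2)) - 179 = (6 + h² + h/2) - 179 = -173 + h² + h/2)
1/g(316) = 1/(-173 + 316² + (½)*316) = 1/(-173 + 99856 + 158) = 1/99841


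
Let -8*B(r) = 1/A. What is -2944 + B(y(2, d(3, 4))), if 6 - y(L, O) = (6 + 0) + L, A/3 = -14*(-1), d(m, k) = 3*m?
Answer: -989185/336 ≈ -2944.0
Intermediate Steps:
A = 42 (A = 3*(-14*(-1)) = 3*14 = 42)
y(L, O) = -L (y(L, O) = 6 - ((6 + 0) + L) = 6 - (6 + L) = 6 + (-6 - L) = -L)
B(r) = -1/336 (B(r) = -⅛/42 = -⅛*1/42 = -1/336)
-2944 + B(y(2, d(3, 4))) = -2944 - 1/336 = -989185/336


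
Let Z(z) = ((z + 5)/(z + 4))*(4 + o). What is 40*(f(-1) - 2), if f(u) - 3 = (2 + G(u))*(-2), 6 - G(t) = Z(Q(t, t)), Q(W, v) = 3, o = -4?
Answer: -600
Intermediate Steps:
Z(z) = 0 (Z(z) = ((z + 5)/(z + 4))*(4 - 4) = ((5 + z)/(4 + z))*0 = 0)
G(t) = 6 (G(t) = 6 - 1*0 = 6 + 0 = 6)
f(u) = -13 (f(u) = 3 + (2 + 6)*(-2) = 3 + 8*(-2) = 3 - 16 = -13)
40*(f(-1) - 2) = 40*(-13 - 2) = 40*(-15) = -600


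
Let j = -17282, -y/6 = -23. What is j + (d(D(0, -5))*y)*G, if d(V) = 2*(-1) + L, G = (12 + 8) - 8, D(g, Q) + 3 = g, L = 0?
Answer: -20594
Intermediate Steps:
D(g, Q) = -3 + g
G = 12 (G = 20 - 8 = 12)
y = 138 (y = -6*(-23) = 138)
d(V) = -2 (d(V) = 2*(-1) + 0 = -2 + 0 = -2)
j + (d(D(0, -5))*y)*G = -17282 - 2*138*12 = -17282 - 276*12 = -17282 - 3312 = -20594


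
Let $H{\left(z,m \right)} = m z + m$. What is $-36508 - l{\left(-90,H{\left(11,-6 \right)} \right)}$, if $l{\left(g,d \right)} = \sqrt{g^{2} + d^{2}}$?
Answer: $-36508 - 18 \sqrt{41} \approx -36623.0$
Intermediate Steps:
$H{\left(z,m \right)} = m + m z$
$l{\left(g,d \right)} = \sqrt{d^{2} + g^{2}}$
$-36508 - l{\left(-90,H{\left(11,-6 \right)} \right)} = -36508 - \sqrt{\left(- 6 \left(1 + 11\right)\right)^{2} + \left(-90\right)^{2}} = -36508 - \sqrt{\left(\left(-6\right) 12\right)^{2} + 8100} = -36508 - \sqrt{\left(-72\right)^{2} + 8100} = -36508 - \sqrt{5184 + 8100} = -36508 - \sqrt{13284} = -36508 - 18 \sqrt{41}$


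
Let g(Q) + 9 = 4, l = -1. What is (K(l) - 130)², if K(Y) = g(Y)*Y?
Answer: 15625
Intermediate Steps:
g(Q) = -5 (g(Q) = -9 + 4 = -5)
K(Y) = -5*Y
(K(l) - 130)² = (-5*(-1) - 130)² = (5 - 130)² = (-125)² = 15625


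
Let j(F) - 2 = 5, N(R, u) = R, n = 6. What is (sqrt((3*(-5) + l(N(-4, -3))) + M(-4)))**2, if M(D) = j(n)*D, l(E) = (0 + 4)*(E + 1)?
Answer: -55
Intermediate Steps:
j(F) = 7 (j(F) = 2 + 5 = 7)
l(E) = 4 + 4*E (l(E) = 4*(1 + E) = 4 + 4*E)
M(D) = 7*D
(sqrt((3*(-5) + l(N(-4, -3))) + M(-4)))**2 = (sqrt((3*(-5) + (4 + 4*(-4))) + 7*(-4)))**2 = (sqrt((-15 + (4 - 16)) - 28))**2 = (sqrt((-15 - 12) - 28))**2 = (sqrt(-27 - 28))**2 = (sqrt(-55))**2 = (I*sqrt(55))**2 = -55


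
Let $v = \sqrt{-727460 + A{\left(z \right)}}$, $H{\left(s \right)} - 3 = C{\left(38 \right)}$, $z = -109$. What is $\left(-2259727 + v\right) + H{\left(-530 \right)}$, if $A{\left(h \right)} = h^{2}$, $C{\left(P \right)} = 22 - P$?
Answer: $-2259740 + i \sqrt{715579} \approx -2.2597 \cdot 10^{6} + 845.92 i$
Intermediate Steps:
$H{\left(s \right)} = -13$ ($H{\left(s \right)} = 3 + \left(22 - 38\right) = 3 - 16 = -13$)
$v = i \sqrt{715579}$ ($v = \sqrt{-727460 + \left(-109\right)^{2}} = \sqrt{-727460 + 11881} = \sqrt{-715579} = i \sqrt{715579} \approx 845.92 i$)
$\left(-2259727 + v\right) + H{\left(-530 \right)} = \left(-2259727 + i \sqrt{715579}\right) - 13 = -2259740 + i \sqrt{715579}$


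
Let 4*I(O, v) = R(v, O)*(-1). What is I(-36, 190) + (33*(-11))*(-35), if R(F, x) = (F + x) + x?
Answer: 25351/2 ≈ 12676.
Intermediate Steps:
R(F, x) = F + 2*x
I(O, v) = -O/2 - v/4 (I(O, v) = ((v + 2*O)*(-1))/4 = (-v - 2*O)/4 = -O/2 - v/4)
I(-36, 190) + (33*(-11))*(-35) = (-1/2*(-36) - 1/4*190) + (33*(-11))*(-35) = (18 - 95/2) - 363*(-35) = -59/2 + 12705 = 25351/2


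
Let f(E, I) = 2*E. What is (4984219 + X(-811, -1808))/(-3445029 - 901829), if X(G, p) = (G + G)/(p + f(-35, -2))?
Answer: -2340091226/2040849831 ≈ -1.1466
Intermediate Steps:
X(G, p) = 2*G/(-70 + p) (X(G, p) = (G + G)/(p + 2*(-35)) = (2*G)/(p - 70) = (2*G)/(-70 + p) = 2*G/(-70 + p))
(4984219 + X(-811, -1808))/(-3445029 - 901829) = (4984219 + 2*(-811)/(-70 - 1808))/(-3445029 - 901829) = (4984219 + 2*(-811)/(-1878))/(-4346858) = (4984219 + 2*(-811)*(-1/1878))*(-1/4346858) = (4984219 + 811/939)*(-1/4346858) = (4680182452/939)*(-1/4346858) = -2340091226/2040849831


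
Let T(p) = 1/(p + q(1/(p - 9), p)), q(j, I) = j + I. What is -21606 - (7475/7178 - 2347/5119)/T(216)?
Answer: -18472389547891/845116186 ≈ -21858.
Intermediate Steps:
q(j, I) = I + j
T(p) = 1/(1/(-9 + p) + 2*p) (T(p) = 1/(p + (p + 1/(p - 9))) = 1/(p + (p + 1/(-9 + p))) = 1/(1/(-9 + p) + 2*p))
-21606 - (7475/7178 - 2347/5119)/T(216) = -21606 - (7475/7178 - 2347/5119)/((-9 + 216)/(1 + 2*216*(-9 + 216))) = -21606 - (7475*(1/7178) - 2347*1/5119)/(207/(1 + 2*216*207)) = -21606 - (7475/7178 - 2347/5119)/(207/(1 + 89424)) = -21606 - 21417759/(36744182*(207/89425)) = -21606 - 21417759/(36744182*((1/89425)*207)) = -21606 - 21417759/(36744182*207/89425) = -21606 - 21417759*89425/(36744182*207) = -21606 - 1*212809233175/845116186 = -21606 - 212809233175/845116186 = -18472389547891/845116186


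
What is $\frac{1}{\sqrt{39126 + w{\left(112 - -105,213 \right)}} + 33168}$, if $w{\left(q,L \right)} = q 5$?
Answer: $\frac{33168}{1100076013} - \frac{\sqrt{40211}}{1100076013} \approx 2.9968 \cdot 10^{-5}$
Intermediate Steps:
$w{\left(q,L \right)} = 5 q$
$\frac{1}{\sqrt{39126 + w{\left(112 - -105,213 \right)}} + 33168} = \frac{1}{\sqrt{39126 + 5 \left(112 - -105\right)} + 33168} = \frac{1}{\sqrt{39126 + 5 \left(112 + 105\right)} + 33168} = \frac{1}{\sqrt{39126 + 5 \cdot 217} + 33168} = \frac{1}{\sqrt{39126 + 1085} + 33168} = \frac{1}{\sqrt{40211} + 33168} = \frac{1}{33168 + \sqrt{40211}}$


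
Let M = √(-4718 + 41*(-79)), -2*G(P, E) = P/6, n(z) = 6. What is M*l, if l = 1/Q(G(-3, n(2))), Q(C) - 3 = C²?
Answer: 16*I*√7957/49 ≈ 29.127*I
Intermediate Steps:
G(P, E) = -P/12 (G(P, E) = -P/(2*6) = -P/12)
Q(C) = 3 + C²
l = 16/49 (l = 1/(3 + (-1/12*(-3))²) = 1/(3 + (¼)²) = 1/(3 + 1/16) = 1/(49/16) = 16/49 ≈ 0.32653)
M = I*√7957 (M = √(-4718 - 3239) = √(-7957) = I*√7957 ≈ 89.202*I)
M*l = (I*√7957)*(16/49) = 16*I*√7957/49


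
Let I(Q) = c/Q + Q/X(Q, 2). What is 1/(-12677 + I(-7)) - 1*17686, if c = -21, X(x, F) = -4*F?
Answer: -1793095118/101385 ≈ -17686.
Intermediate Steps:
I(Q) = -21/Q - Q/8 (I(Q) = -21/Q + Q/((-4*2)) = -21/Q + Q/(-8) = -21/Q + Q*(-⅛) = -21/Q - Q/8)
1/(-12677 + I(-7)) - 1*17686 = 1/(-12677 + (-21/(-7) - ⅛*(-7))) - 1*17686 = 1/(-12677 + (-21*(-⅐) + 7/8)) - 17686 = 1/(-12677 + (3 + 7/8)) - 17686 = 1/(-12677 + 31/8) - 17686 = 1/(-101385/8) - 17686 = -8/101385 - 17686 = -1793095118/101385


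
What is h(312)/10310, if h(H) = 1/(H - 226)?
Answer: 1/886660 ≈ 1.1278e-6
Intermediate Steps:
h(H) = 1/(-226 + H)
h(312)/10310 = 1/((-226 + 312)*10310) = (1/10310)/86 = (1/86)*(1/10310) = 1/886660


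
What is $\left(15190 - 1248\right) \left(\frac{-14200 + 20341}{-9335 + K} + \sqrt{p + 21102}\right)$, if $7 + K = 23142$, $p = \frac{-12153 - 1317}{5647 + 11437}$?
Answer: $\frac{620419}{100} + \frac{48797 \sqrt{31421755542}}{4271} \approx 2.0315 \cdot 10^{6}$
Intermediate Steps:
$p = - \frac{6735}{8542}$ ($p = - \frac{13470}{17084} = \left(-13470\right) \frac{1}{17084} = - \frac{6735}{8542} \approx -0.78846$)
$K = 23135$ ($K = -7 + 23142 = 23135$)
$\left(15190 - 1248\right) \left(\frac{-14200 + 20341}{-9335 + K} + \sqrt{p + 21102}\right) = \left(15190 - 1248\right) \left(\frac{-14200 + 20341}{-9335 + 23135} + \sqrt{- \frac{6735}{8542} + 21102}\right) = 13942 \left(\frac{6141}{13800} + \sqrt{\frac{180246549}{8542}}\right) = 13942 \left(6141 \cdot \frac{1}{13800} + \frac{7 \sqrt{31421755542}}{8542}\right) = 13942 \left(\frac{89}{200} + \frac{7 \sqrt{31421755542}}{8542}\right) = \frac{620419}{100} + \frac{48797 \sqrt{31421755542}}{4271}$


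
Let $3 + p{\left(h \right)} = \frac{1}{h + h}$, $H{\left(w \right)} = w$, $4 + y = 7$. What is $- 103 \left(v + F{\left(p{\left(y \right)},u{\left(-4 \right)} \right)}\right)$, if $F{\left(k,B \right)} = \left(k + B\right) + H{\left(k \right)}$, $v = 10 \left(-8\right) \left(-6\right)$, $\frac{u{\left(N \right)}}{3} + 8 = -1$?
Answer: $- \frac{138226}{3} \approx -46075.0$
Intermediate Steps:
$y = 3$ ($y = -4 + 7 = 3$)
$u{\left(N \right)} = -27$ ($u{\left(N \right)} = -24 + 3 \left(-1\right) = -24 - 3 = -27$)
$p{\left(h \right)} = -3 + \frac{1}{2 h}$ ($p{\left(h \right)} = -3 + \frac{1}{h + h} = -3 + \frac{1}{2 h}$)
$v = 480$ ($v = \left(-80\right) \left(-6\right) = 480$)
$F{\left(k,B \right)} = B + 2 k$ ($F{\left(k,B \right)} = \left(k + B\right) + k = \left(B + k\right) + k = B + 2 k$)
$- 103 \left(v + F{\left(p{\left(y \right)},u{\left(-4 \right)} \right)}\right) = - 103 \left(480 - \left(27 - 2 \left(-3 + \frac{1}{2 \cdot 3}\right)\right)\right) = - 103 \left(480 - \left(27 - 2 \left(-3 + \frac{1}{2} \cdot \frac{1}{3}\right)\right)\right) = - 103 \left(480 - \left(27 - 2 \left(-3 + \frac{1}{6}\right)\right)\right) = - 103 \left(480 + \left(-27 + 2 \left(- \frac{17}{6}\right)\right)\right) = - 103 \left(480 - \frac{98}{3}\right) = \left(-103\right) \frac{1342}{3} = - \frac{138226}{3}$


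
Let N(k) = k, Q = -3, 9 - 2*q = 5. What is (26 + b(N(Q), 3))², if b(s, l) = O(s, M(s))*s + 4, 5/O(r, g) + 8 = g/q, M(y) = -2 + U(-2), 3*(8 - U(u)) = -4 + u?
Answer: 18225/16 ≈ 1139.1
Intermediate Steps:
q = 2 (q = 9/2 - ½*5 = 9/2 - 5/2 = 2)
U(u) = 28/3 - u/3 (U(u) = 8 - (-4 + u)/3 = 8 + (4/3 - u/3) = 28/3 - u/3)
M(y) = 8 (M(y) = -2 + (28/3 - ⅓*(-2)) = -2 + (28/3 + ⅔) = -2 + 10 = 8)
O(r, g) = 5/(-8 + g/2)
b(s, l) = 4 - 5*s/4 (b(s, l) = (10/(-16 + 8))*s + 4 = (10/(-8))*s + 4 = (10*(-⅛))*s + 4 = -5*s/4 + 4 = 4 - 5*s/4)
(26 + b(N(Q), 3))² = (26 + (4 - 5/4*(-3)))² = (26 + (4 + 15/4))² = (26 + 31/4)² = (135/4)² = 18225/16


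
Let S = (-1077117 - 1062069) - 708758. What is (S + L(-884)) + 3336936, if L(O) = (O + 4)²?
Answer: 1263392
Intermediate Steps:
L(O) = (4 + O)²
S = -2847944 (S = -2139186 - 708758 = -2847944)
(S + L(-884)) + 3336936 = (-2847944 + (4 - 884)²) + 3336936 = (-2847944 + (-880)²) + 3336936 = (-2847944 + 774400) + 3336936 = -2073544 + 3336936 = 1263392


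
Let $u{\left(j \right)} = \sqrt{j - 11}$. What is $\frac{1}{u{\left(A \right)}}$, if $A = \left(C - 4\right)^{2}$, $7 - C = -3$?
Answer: $\frac{1}{5} \approx 0.2$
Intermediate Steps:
$C = 10$ ($C = 7 - -3 = 7 + 3 = 10$)
$A = 36$ ($A = \left(10 - 4\right)^{2} = 6^{2} = 36$)
$u{\left(j \right)} = \sqrt{-11 + j}$
$\frac{1}{u{\left(A \right)}} = \frac{1}{\sqrt{-11 + 36}} = \frac{1}{\sqrt{25}} = \frac{1}{5}$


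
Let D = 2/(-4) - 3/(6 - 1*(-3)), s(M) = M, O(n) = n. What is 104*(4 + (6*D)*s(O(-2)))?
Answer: 1456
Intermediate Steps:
D = -⅚ (D = 2*(-¼) - 3/(6 + 3) = -½ - 3/9 = -½ - 3*⅑ = -½ - ⅓ = -⅚ ≈ -0.83333)
104*(4 + (6*D)*s(O(-2))) = 104*(4 + (6*(-⅚))*(-2)) = 104*(4 - 5*(-2)) = 104*(4 + 10) = 104*14 = 1456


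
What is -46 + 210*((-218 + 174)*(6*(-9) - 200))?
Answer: 2346914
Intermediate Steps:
-46 + 210*((-218 + 174)*(6*(-9) - 200)) = -46 + 210*(-44*(-54 - 200)) = -46 + 210*(-44*(-254)) = -46 + 210*11176 = -46 + 2346960 = 2346914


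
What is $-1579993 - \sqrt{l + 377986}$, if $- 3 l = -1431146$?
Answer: $-1579993 - \frac{4 \sqrt{480957}}{3} \approx -1.5809 \cdot 10^{6}$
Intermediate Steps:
$l = \frac{1431146}{3}$ ($l = \left(- \frac{1}{3}\right) \left(-1431146\right) = \frac{1431146}{3} \approx 4.7705 \cdot 10^{5}$)
$-1579993 - \sqrt{l + 377986} = -1579993 - \sqrt{\frac{1431146}{3} + 377986} = -1579993 - \sqrt{\frac{2565104}{3}} = -1579993 - \frac{4 \sqrt{480957}}{3}$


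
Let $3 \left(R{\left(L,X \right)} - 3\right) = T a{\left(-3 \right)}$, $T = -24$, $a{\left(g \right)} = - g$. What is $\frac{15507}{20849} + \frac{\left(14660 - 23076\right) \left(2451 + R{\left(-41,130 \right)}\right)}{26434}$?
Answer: $- \frac{212985242541}{275561233} \approx -772.91$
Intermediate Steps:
$R{\left(L,X \right)} = -21$ ($R{\left(L,X \right)} = 3 + \frac{\left(-24\right) \left(\left(-1\right) \left(-3\right)\right)}{3} = 3 + \frac{\left(-24\right) 3}{3} = 3 + \frac{1}{3} \left(-72\right) = 3 - 24 = -21$)
$\frac{15507}{20849} + \frac{\left(14660 - 23076\right) \left(2451 + R{\left(-41,130 \right)}\right)}{26434} = \frac{15507}{20849} + \frac{\left(14660 - 23076\right) \left(2451 - 21\right)}{26434} = 15507 \cdot \frac{1}{20849} + \left(-8416\right) 2430 \cdot \frac{1}{26434} = \frac{15507}{20849} - \frac{10225440}{13217} = - \frac{212985242541}{275561233}$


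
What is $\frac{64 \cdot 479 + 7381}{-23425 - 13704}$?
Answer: $- \frac{38037}{37129} \approx -1.0245$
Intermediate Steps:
$\frac{64 \cdot 479 + 7381}{-23425 - 13704} = \frac{30656 + 7381}{-37129} = 38037 \left(- \frac{1}{37129}\right) = - \frac{38037}{37129}$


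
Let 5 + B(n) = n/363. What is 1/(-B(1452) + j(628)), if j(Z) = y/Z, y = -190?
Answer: 314/219 ≈ 1.4338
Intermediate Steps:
B(n) = -5 + n/363
j(Z) = -190/Z
1/(-B(1452) + j(628)) = 1/(-(-5 + (1/363)*1452) - 190/628) = 1/(-(-5 + 4) - 190*1/628) = 1/(-1*(-1) - 95/314) = 1/(1 - 95/314) = 1/(219/314) = 314/219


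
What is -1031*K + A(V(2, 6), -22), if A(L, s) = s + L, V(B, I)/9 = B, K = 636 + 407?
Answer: -1075337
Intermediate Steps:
K = 1043
V(B, I) = 9*B
A(L, s) = L + s
-1031*K + A(V(2, 6), -22) = -1031*1043 + (9*2 - 22) = -1075333 + (18 - 22) = -1075333 - 4 = -1075337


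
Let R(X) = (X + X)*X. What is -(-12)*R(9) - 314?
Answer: 1630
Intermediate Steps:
R(X) = 2*X² (R(X) = (2*X)*X = 2*X²)
-(-12)*R(9) - 314 = -(-12)*2*9² - 314 = -(-12)*2*81 - 314 = -(-12)*162 - 314 = -2*(-972) - 314 = 1944 - 314 = 1630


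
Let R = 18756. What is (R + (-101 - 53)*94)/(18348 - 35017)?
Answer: -4280/16669 ≈ -0.25676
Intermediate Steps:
(R + (-101 - 53)*94)/(18348 - 35017) = (18756 + (-101 - 53)*94)/(18348 - 35017) = (18756 - 154*94)/(-16669) = (18756 - 14476)*(-1/16669) = 4280*(-1/16669) = -4280/16669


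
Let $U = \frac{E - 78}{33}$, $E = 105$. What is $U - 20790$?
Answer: $- \frac{228681}{11} \approx -20789.0$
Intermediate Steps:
$U = \frac{9}{11}$ ($U = \frac{105 - 78}{33} = 27 \cdot \frac{1}{33} = \frac{9}{11} \approx 0.81818$)
$U - 20790 = \frac{9}{11} - 20790 = - \frac{228681}{11}$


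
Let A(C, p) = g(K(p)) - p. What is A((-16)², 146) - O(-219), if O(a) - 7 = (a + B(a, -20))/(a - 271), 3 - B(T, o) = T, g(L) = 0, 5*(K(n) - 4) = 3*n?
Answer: -74967/490 ≈ -152.99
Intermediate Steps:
K(n) = 4 + 3*n/5 (K(n) = 4 + (3*n)/5 = 4 + 3*n/5)
B(T, o) = 3 - T
A(C, p) = -p (A(C, p) = 0 - p = -p)
O(a) = 7 + 3/(-271 + a) (O(a) = 7 + (a + (3 - a))/(a - 271) = 7 + 3/(-271 + a))
A((-16)², 146) - O(-219) = -1*146 - (-1894 + 7*(-219))/(-271 - 219) = -146 - (-1894 - 1533)/(-490) = -146 - (-1)*(-3427)/490 = -146 - 1*3427/490 = -146 - 3427/490 = -74967/490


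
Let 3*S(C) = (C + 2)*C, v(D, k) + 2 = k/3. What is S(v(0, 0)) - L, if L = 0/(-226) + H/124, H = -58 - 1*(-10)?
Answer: 12/31 ≈ 0.38710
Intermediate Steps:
v(D, k) = -2 + k/3
H = -48 (H = -58 + 10 = -48)
S(C) = C*(2 + C)/3 (S(C) = ((C + 2)*C)/3 = ((2 + C)*C)/3 = (C*(2 + C))/3 = C*(2 + C)/3)
L = -12/31 (L = 0/(-226) - 48/124 = 0*(-1/226) - 48*1/124 = 0 - 12/31 = -12/31 ≈ -0.38710)
S(v(0, 0)) - L = (-2 + (1/3)*0)*(2 + (-2 + (1/3)*0))/3 - 1*(-12/31) = (-2 + 0)*(2 + (-2 + 0))/3 + 12/31 = (1/3)*(-2)*(2 - 2) + 12/31 = (1/3)*(-2)*0 + 12/31 = 0 + 12/31 = 12/31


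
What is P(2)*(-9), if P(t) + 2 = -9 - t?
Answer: 117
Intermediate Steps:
P(t) = -11 - t (P(t) = -2 + (-9 - t) = -11 - t)
P(2)*(-9) = (-11 - 1*2)*(-9) = (-11 - 2)*(-9) = -13*(-9) = 117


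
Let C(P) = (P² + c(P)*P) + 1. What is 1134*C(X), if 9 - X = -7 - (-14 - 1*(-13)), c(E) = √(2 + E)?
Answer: 256284 + 17010*√17 ≈ 3.2642e+5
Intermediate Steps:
X = 15 (X = 9 - (-7 - (-14 - 1*(-13))) = 9 - (-7 - (-14 + 13)) = 9 - (-7 - 1*(-1)) = 9 - (-7 + 1) = 9 - 1*(-6) = 9 + 6 = 15)
C(P) = 1 + P² + P*√(2 + P) (C(P) = (P² + √(2 + P)*P) + 1 = (P² + P*√(2 + P)) + 1 = 1 + P² + P*√(2 + P))
1134*C(X) = 1134*(1 + 15² + 15*√(2 + 15)) = 1134*(1 + 225 + 15*√17) = 1134*(226 + 15*√17) = 256284 + 17010*√17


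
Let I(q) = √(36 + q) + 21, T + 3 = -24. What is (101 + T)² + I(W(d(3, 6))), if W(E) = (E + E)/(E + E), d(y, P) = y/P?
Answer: 5497 + √37 ≈ 5503.1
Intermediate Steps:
T = -27 (T = -3 - 24 = -27)
W(E) = 1 (W(E) = (2*E)/((2*E)) = (2*E)*(1/(2*E)) = 1)
I(q) = 21 + √(36 + q)
(101 + T)² + I(W(d(3, 6))) = (101 - 27)² + (21 + √(36 + 1)) = 74² + (21 + √37) = 5476 + (21 + √37) = 5497 + √37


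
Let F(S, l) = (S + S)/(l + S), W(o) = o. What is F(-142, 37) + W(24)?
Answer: 2804/105 ≈ 26.705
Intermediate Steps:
F(S, l) = 2*S/(S + l) (F(S, l) = (2*S)/(S + l) = 2*S/(S + l))
F(-142, 37) + W(24) = 2*(-142)/(-142 + 37) + 24 = 2*(-142)/(-105) + 24 = 2*(-142)*(-1/105) + 24 = 284/105 + 24 = 2804/105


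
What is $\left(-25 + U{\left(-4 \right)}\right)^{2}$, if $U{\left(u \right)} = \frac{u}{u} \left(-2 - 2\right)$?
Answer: $841$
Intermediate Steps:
$U{\left(u \right)} = -4$ ($U{\left(u \right)} = 1 \left(-4\right) = -4$)
$\left(-25 + U{\left(-4 \right)}\right)^{2} = \left(-25 - 4\right)^{2} = \left(-29\right)^{2} = 841$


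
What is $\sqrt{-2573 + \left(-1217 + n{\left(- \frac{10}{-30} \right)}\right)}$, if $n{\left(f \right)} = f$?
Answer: $\frac{i \sqrt{34107}}{3} \approx 61.56 i$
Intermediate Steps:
$\sqrt{-2573 + \left(-1217 + n{\left(- \frac{10}{-30} \right)}\right)} = \sqrt{-2573 - \left(1217 + \frac{10}{-30}\right)} = \sqrt{-2573 - \frac{3650}{3}} = \sqrt{- \frac{11369}{3}} = \frac{i \sqrt{34107}}{3}$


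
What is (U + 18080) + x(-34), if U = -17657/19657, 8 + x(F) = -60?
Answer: 354044227/19657 ≈ 18011.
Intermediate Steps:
x(F) = -68 (x(F) = -8 - 60 = -68)
U = -17657/19657 (U = -17657*1/19657 = -17657/19657 ≈ -0.89826)
(U + 18080) + x(-34) = (-17657/19657 + 18080) - 68 = 355380903/19657 - 68 = 354044227/19657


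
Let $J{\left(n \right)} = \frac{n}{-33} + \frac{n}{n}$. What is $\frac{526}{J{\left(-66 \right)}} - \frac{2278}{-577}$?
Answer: $\frac{310336}{1731} \approx 179.28$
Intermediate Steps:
$J{\left(n \right)} = 1 - \frac{n}{33}$ ($J{\left(n \right)} = n \left(- \frac{1}{33}\right) + 1 = - \frac{n}{33} + 1 = 1 - \frac{n}{33}$)
$\frac{526}{J{\left(-66 \right)}} - \frac{2278}{-577} = \frac{526}{1 - -2} - \frac{2278}{-577} = \frac{526}{1 + 2} - - \frac{2278}{577} = \frac{526}{3} + \frac{2278}{577} = \frac{310336}{1731}$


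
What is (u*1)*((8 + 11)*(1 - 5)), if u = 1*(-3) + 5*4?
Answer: -1292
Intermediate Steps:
u = 17 (u = -3 + 20 = 17)
(u*1)*((8 + 11)*(1 - 5)) = (17*1)*((8 + 11)*(1 - 5)) = 17*(19*(-4)) = 17*(-76) = -1292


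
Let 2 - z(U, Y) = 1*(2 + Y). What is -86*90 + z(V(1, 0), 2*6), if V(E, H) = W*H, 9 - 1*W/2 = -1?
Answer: -7752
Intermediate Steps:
W = 20 (W = 18 - 2*(-1) = 18 + 2 = 20)
V(E, H) = 20*H
z(U, Y) = -Y (z(U, Y) = 2 - (2 + Y) = 2 + (-2 - Y) = -Y)
-86*90 + z(V(1, 0), 2*6) = -86*90 - 2*6 = -7740 - 1*12 = -7740 - 12 = -7752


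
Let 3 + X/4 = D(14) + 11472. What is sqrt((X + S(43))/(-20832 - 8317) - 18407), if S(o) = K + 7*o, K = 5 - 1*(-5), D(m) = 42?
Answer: I*sqrt(15641120149702)/29149 ≈ 135.68*I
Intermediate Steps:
K = 10 (K = 5 + 5 = 10)
X = 46044 (X = -12 + 4*(42 + 11472) = -12 + 4*11514 = -12 + 46056 = 46044)
S(o) = 10 + 7*o
sqrt((X + S(43))/(-20832 - 8317) - 18407) = sqrt((46044 + (10 + 7*43))/(-20832 - 8317) - 18407) = sqrt((46044 + (10 + 301))/(-29149) - 18407) = sqrt((46044 + 311)*(-1/29149) - 18407) = sqrt(46355*(-1/29149) - 18407) = sqrt(-46355/29149 - 18407) = sqrt(-536591998/29149) = I*sqrt(15641120149702)/29149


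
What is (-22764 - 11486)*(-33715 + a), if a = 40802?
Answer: -242729750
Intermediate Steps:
(-22764 - 11486)*(-33715 + a) = (-22764 - 11486)*(-33715 + 40802) = -34250*7087 = -242729750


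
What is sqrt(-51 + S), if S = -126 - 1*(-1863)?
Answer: sqrt(1686) ≈ 41.061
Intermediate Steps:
S = 1737 (S = -126 + 1863 = 1737)
sqrt(-51 + S) = sqrt(-51 + 1737) = sqrt(1686)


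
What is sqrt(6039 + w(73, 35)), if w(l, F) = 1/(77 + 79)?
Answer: sqrt(36741315)/78 ≈ 77.711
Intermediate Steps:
w(l, F) = 1/156
sqrt(6039 + w(73, 35)) = sqrt(6039 + 1/156) = sqrt(942085/156) = sqrt(36741315)/78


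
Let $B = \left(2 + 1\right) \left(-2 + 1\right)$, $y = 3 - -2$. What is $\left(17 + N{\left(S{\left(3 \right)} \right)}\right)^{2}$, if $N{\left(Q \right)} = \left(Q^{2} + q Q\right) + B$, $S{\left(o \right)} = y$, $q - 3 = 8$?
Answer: $8836$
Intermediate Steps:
$q = 11$ ($q = 3 + 8 = 11$)
$y = 5$ ($y = 3 + 2 = 5$)
$S{\left(o \right)} = 5$
$B = -3$ ($B = 3 \left(-1\right) = -3$)
$N{\left(Q \right)} = -3 + Q^{2} + 11 Q$ ($N{\left(Q \right)} = \left(Q^{2} + 11 Q\right) - 3 = -3 + Q^{2} + 11 Q$)
$\left(17 + N{\left(S{\left(3 \right)} \right)}\right)^{2} = \left(17 + \left(-3 + 5^{2} + 11 \cdot 5\right)\right)^{2} = \left(17 + \left(-3 + 25 + 55\right)\right)^{2} = \left(17 + 77\right)^{2} = 94^{2} = 8836$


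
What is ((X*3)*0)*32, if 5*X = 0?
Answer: 0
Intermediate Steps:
X = 0 (X = (⅕)*0 = 0)
((X*3)*0)*32 = ((0*3)*0)*32 = (0*0)*32 = 0*32 = 0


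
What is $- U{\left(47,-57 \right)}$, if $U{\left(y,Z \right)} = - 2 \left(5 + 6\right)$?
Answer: $22$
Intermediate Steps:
$U{\left(y,Z \right)} = -22$ ($U{\left(y,Z \right)} = \left(-2\right) 11 = -22$)
$- U{\left(47,-57 \right)} = \left(-1\right) \left(-22\right) = 22$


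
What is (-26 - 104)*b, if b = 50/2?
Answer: -3250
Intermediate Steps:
b = 25 (b = 50*(½) = 25)
(-26 - 104)*b = (-26 - 104)*25 = -130*25 = -3250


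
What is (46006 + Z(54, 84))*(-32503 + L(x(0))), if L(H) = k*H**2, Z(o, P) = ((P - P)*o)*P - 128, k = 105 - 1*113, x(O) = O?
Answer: -1491172634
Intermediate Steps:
k = -8 (k = 105 - 113 = -8)
Z(o, P) = -128 (Z(o, P) = (0*o)*P - 128 = 0*P - 128 = 0 - 128 = -128)
L(H) = -8*H**2
(46006 + Z(54, 84))*(-32503 + L(x(0))) = (46006 - 128)*(-32503 - 8*0**2) = 45878*(-32503 - 8*0) = 45878*(-32503 + 0) = 45878*(-32503) = -1491172634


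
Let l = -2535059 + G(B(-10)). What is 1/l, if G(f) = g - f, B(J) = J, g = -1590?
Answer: -1/2536639 ≈ -3.9422e-7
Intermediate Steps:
G(f) = -1590 - f
l = -2536639 (l = -2535059 + (-1590 - 1*(-10)) = -2535059 + (-1590 + 10) = -2535059 - 1580 = -2536639)
1/l = 1/(-2536639) = -1/2536639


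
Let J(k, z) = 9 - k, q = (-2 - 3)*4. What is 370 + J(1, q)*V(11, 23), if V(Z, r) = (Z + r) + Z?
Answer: 730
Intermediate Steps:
V(Z, r) = r + 2*Z
q = -20 (q = -5*4 = -20)
370 + J(1, q)*V(11, 23) = 370 + (9 - 1*1)*(23 + 2*11) = 370 + (9 - 1)*(23 + 22) = 370 + 8*45 = 370 + 360 = 730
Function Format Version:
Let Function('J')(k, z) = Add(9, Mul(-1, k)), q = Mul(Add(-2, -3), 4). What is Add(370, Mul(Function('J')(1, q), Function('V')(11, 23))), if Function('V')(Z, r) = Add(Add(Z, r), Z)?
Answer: 730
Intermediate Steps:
Function('V')(Z, r) = Add(r, Mul(2, Z))
q = -20 (q = Mul(-5, 4) = -20)
Add(370, Mul(Function('J')(1, q), Function('V')(11, 23))) = Add(370, Mul(Add(9, Mul(-1, 1)), Add(23, Mul(2, 11)))) = Add(370, Mul(Add(9, -1), Add(23, 22))) = Add(370, Mul(8, 45)) = Add(370, 360) = 730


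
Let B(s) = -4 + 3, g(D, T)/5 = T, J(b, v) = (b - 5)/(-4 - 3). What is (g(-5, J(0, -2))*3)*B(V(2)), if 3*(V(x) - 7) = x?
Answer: -75/7 ≈ -10.714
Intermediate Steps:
J(b, v) = 5/7 - b/7 (J(b, v) = (-5 + b)/(-7) = (-5 + b)*(-⅐) = 5/7 - b/7)
g(D, T) = 5*T
V(x) = 7 + x/3
B(s) = -1
(g(-5, J(0, -2))*3)*B(V(2)) = ((5*(5/7 - ⅐*0))*3)*(-1) = ((5*(5/7 + 0))*3)*(-1) = ((5*(5/7))*3)*(-1) = ((25/7)*3)*(-1) = (75/7)*(-1) = -75/7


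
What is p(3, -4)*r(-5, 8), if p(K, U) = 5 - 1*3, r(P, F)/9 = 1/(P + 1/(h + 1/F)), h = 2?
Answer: -306/77 ≈ -3.9740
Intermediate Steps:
r(P, F) = 9/(P + 1/(2 + 1/F))
p(K, U) = 2 (p(K, U) = 5 - 3 = 2)
p(3, -4)*r(-5, 8) = 2*(9*(1 + 2*8)/(8 - 5 + 2*8*(-5))) = 2*(9*(1 + 16)/(8 - 5 - 80)) = 2*(9*17/(-77)) = 2*(9*(-1/77)*17) = 2*(-153/77) = -306/77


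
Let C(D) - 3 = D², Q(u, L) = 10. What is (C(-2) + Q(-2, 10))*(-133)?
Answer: -2261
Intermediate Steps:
C(D) = 3 + D²
(C(-2) + Q(-2, 10))*(-133) = ((3 + (-2)²) + 10)*(-133) = ((3 + 4) + 10)*(-133) = (7 + 10)*(-133) = 17*(-133) = -2261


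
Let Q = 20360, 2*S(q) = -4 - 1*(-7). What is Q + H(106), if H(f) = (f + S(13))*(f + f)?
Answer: 43150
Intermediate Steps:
S(q) = 3/2 (S(q) = (-4 - 1*(-7))/2 = (-4 + 7)/2 = (1/2)*3 = 3/2)
H(f) = 2*f*(3/2 + f) (H(f) = (f + 3/2)*(f + f) = (3/2 + f)*(2*f) = 2*f*(3/2 + f))
Q + H(106) = 20360 + 106*(3 + 2*106) = 20360 + 106*(3 + 212) = 20360 + 106*215 = 20360 + 22790 = 43150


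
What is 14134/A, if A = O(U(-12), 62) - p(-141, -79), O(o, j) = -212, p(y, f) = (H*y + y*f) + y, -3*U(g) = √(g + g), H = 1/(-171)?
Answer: -805638/639017 ≈ -1.2607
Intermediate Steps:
H = -1/171 ≈ -0.0058480
U(g) = -√2*√g/3 (U(g) = -√(g + g)/3 = -√2*√g/3)
p(y, f) = 170*y/171 + f*y (p(y, f) = (-y/171 + y*f) + y = (-y/171 + f*y) + y = 170*y/171 + f*y)
A = -639017/57 (A = -212 - (-141)*(170 + 171*(-79))/171 = -212 - (-141)*(170 - 13509)/171 = -212 - (-141)*(-13339)/171 = -212 - 1*626933/57 = -212 - 626933/57 = -639017/57 ≈ -11211.)
14134/A = 14134/(-639017/57) = 14134*(-57/639017) = -805638/639017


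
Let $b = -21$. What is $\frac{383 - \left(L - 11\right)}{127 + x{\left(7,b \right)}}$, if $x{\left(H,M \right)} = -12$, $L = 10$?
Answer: $\frac{384}{115} \approx 3.3391$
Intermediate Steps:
$\frac{383 - \left(L - 11\right)}{127 + x{\left(7,b \right)}} = \frac{383 - \left(10 - 11\right)}{127 - 12} = \frac{383 - -1}{115} = \left(383 + 1\right) \frac{1}{115} = 384 \cdot \frac{1}{115} = \frac{384}{115}$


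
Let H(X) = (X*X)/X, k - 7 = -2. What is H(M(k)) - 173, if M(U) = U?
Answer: -168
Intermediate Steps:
k = 5 (k = 7 - 2 = 5)
H(X) = X (H(X) = X²/X = X)
H(M(k)) - 173 = 5 - 173 = -168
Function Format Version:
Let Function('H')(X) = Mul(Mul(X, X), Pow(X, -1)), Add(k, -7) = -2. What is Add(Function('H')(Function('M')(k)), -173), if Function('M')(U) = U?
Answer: -168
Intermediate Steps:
k = 5 (k = Add(7, -2) = 5)
Function('H')(X) = X (Function('H')(X) = Mul(Pow(X, 2), Pow(X, -1)) = X)
Add(Function('H')(Function('M')(k)), -173) = Add(5, -173) = -168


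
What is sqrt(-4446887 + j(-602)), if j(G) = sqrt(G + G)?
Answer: sqrt(-4446887 + 2*I*sqrt(301)) ≈ 0.008 + 2108.8*I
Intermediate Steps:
j(G) = sqrt(2)*sqrt(G) (j(G) = sqrt(2*G) = sqrt(2)*sqrt(G))
sqrt(-4446887 + j(-602)) = sqrt(-4446887 + sqrt(2)*sqrt(-602)) = sqrt(-4446887 + sqrt(2)*(I*sqrt(602))) = sqrt(-4446887 + 2*I*sqrt(301))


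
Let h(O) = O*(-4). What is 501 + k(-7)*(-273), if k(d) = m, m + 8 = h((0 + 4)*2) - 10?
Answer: 14151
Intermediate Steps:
h(O) = -4*O
m = -50 (m = -8 + (-4*(0 + 4)*2 - 10) = -8 + (-16*2 - 10) = -8 + (-4*8 - 10) = -8 + (-32 - 10) = -8 - 42 = -50)
k(d) = -50
501 + k(-7)*(-273) = 501 - 50*(-273) = 501 + 13650 = 14151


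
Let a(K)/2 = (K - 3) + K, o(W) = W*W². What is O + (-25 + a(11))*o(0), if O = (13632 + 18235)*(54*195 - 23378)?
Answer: -409427216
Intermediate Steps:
o(W) = W³
a(K) = -6 + 4*K (a(K) = 2*((K - 3) + K) = 2*((-3 + K) + K) = 2*(-3 + 2*K) = -6 + 4*K)
O = -409427216 (O = 31867*(10530 - 23378) = 31867*(-12848) = -409427216)
O + (-25 + a(11))*o(0) = -409427216 + (-25 + (-6 + 4*11))*0³ = -409427216 + (-25 + (-6 + 44))*0 = -409427216 + (-25 + 38)*0 = -409427216 + 13*0 = -409427216 + 0 = -409427216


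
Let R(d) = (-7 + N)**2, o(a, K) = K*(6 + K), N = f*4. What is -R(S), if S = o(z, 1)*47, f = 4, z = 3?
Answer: -81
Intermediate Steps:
N = 16 (N = 4*4 = 16)
S = 329 (S = (1*(6 + 1))*47 = (1*7)*47 = 7*47 = 329)
R(d) = 81 (R(d) = (-7 + 16)**2 = 9**2 = 81)
-R(S) = -1*81 = -81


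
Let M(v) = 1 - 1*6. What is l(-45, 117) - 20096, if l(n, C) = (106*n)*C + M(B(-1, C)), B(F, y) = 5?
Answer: -578191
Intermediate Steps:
M(v) = -5 (M(v) = 1 - 6 = -5)
l(n, C) = -5 + 106*C*n (l(n, C) = (106*n)*C - 5 = 106*C*n - 5 = -5 + 106*C*n)
l(-45, 117) - 20096 = (-5 + 106*117*(-45)) - 20096 = (-5 - 558090) - 20096 = -558095 - 20096 = -578191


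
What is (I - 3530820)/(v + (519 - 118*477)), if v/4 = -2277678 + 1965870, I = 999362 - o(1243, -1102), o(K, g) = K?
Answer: 2532701/1302999 ≈ 1.9437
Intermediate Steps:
I = 998119 (I = 999362 - 1*1243 = 999362 - 1243 = 998119)
v = -1247232 (v = 4*(-2277678 + 1965870) = 4*(-311808) = -1247232)
(I - 3530820)/(v + (519 - 118*477)) = (998119 - 3530820)/(-1247232 + (519 - 118*477)) = -2532701/(-1247232 + (519 - 56286)) = -2532701/(-1247232 - 55767) = -2532701/(-1302999) = -2532701*(-1/1302999) = 2532701/1302999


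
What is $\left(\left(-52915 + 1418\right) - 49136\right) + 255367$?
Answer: $154734$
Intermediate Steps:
$\left(\left(-52915 + 1418\right) - 49136\right) + 255367 = \left(-51497 - 49136\right) + 255367 = -100633 + 255367 = 154734$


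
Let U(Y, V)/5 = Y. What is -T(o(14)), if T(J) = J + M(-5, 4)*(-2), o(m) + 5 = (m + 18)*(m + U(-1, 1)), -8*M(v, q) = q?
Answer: -284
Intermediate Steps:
M(v, q) = -q/8
U(Y, V) = 5*Y
o(m) = -5 + (-5 + m)*(18 + m) (o(m) = -5 + (m + 18)*(m + 5*(-1)) = -5 + (18 + m)*(m - 5) = -5 + (18 + m)*(-5 + m) = -5 + (-5 + m)*(18 + m))
T(J) = 1 + J (T(J) = J - 1/8*4*(-2) = J - 1/2*(-2) = J + 1 = 1 + J)
-T(o(14)) = -(1 + (-95 + 14**2 + 13*14)) = -(1 + (-95 + 196 + 182)) = -(1 + 283) = -1*284 = -284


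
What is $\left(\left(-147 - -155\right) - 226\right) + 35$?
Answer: $-183$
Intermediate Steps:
$\left(\left(-147 - -155\right) - 226\right) + 35 = \left(\left(-147 + 155\right) - 226\right) + 35 = \left(8 - 226\right) + 35 = -218 + 35 = -183$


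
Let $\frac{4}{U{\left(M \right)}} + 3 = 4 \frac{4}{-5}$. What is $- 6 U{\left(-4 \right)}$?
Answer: $\frac{120}{31} \approx 3.871$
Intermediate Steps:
$U{\left(M \right)} = - \frac{20}{31}$ ($U{\left(M \right)} = \frac{4}{-3 + 4 \frac{4}{-5}} = \frac{4}{-3 + 4 \cdot 4 \left(- \frac{1}{5}\right)} = \frac{4}{-3 + 4 \left(- \frac{4}{5}\right)} = \frac{4}{-3 - \frac{16}{5}} = \frac{4}{- \frac{31}{5}} = 4 \left(- \frac{5}{31}\right) = - \frac{20}{31}$)
$- 6 U{\left(-4 \right)} = \left(-6\right) \left(- \frac{20}{31}\right) = \frac{120}{31}$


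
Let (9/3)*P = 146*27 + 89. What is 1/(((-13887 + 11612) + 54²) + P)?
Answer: 3/5954 ≈ 0.00050386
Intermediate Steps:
P = 4031/3 (P = (146*27 + 89)/3 = (3942 + 89)/3 = (⅓)*4031 = 4031/3 ≈ 1343.7)
1/(((-13887 + 11612) + 54²) + P) = 1/(((-13887 + 11612) + 54²) + 4031/3) = 1/((-2275 + 2916) + 4031/3) = 1/(641 + 4031/3) = 1/(5954/3) = 3/5954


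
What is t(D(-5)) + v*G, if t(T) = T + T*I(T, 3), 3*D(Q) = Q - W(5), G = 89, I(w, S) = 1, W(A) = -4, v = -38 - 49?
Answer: -23231/3 ≈ -7743.7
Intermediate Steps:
v = -87
D(Q) = 4/3 + Q/3 (D(Q) = (Q - 1*(-4))/3 = (Q + 4)/3 = (4 + Q)/3 = 4/3 + Q/3)
t(T) = 2*T (t(T) = T + T*1 = T + T = 2*T)
t(D(-5)) + v*G = 2*(4/3 + (1/3)*(-5)) - 87*89 = 2*(4/3 - 5/3) - 7743 = 2*(-1/3) - 7743 = -2/3 - 7743 = -23231/3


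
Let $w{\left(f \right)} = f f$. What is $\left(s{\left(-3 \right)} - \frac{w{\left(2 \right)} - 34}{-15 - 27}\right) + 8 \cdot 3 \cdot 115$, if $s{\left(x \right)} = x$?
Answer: $\frac{19294}{7} \approx 2756.3$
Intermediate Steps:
$w{\left(f \right)} = f^{2}$
$\left(s{\left(-3 \right)} - \frac{w{\left(2 \right)} - 34}{-15 - 27}\right) + 8 \cdot 3 \cdot 115 = \left(-3 - \frac{2^{2} - 34}{-15 - 27}\right) + 8 \cdot 3 \cdot 115 = \left(-3 - \frac{4 - 34}{-42}\right) + 24 \cdot 115 = \left(-3 - \left(-30\right) \left(- \frac{1}{42}\right)\right) + 2760 = \left(-3 - \frac{5}{7}\right) + 2760 = - \frac{26}{7} + 2760 = \frac{19294}{7}$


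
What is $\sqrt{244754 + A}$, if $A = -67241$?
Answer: $\sqrt{177513} \approx 421.32$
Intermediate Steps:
$\sqrt{244754 + A} = \sqrt{244754 - 67241} = \sqrt{177513}$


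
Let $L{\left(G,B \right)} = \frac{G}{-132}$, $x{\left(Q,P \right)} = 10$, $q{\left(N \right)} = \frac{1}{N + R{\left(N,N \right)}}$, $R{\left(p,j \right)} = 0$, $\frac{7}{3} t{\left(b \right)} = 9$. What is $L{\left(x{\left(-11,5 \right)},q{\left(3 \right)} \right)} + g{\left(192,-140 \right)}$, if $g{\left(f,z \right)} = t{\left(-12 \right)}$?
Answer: $\frac{1747}{462} \approx 3.7814$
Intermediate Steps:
$t{\left(b \right)} = \frac{27}{7}$ ($t{\left(b \right)} = \frac{3}{7} \cdot 9 = \frac{27}{7}$)
$q{\left(N \right)} = \frac{1}{N}$ ($q{\left(N \right)} = \frac{1}{N + 0} = \frac{1}{N}$)
$g{\left(f,z \right)} = \frac{27}{7}$
$L{\left(G,B \right)} = - \frac{G}{132}$ ($L{\left(G,B \right)} = G \left(- \frac{1}{132}\right) = - \frac{G}{132}$)
$L{\left(x{\left(-11,5 \right)},q{\left(3 \right)} \right)} + g{\left(192,-140 \right)} = \left(- \frac{1}{132}\right) 10 + \frac{27}{7} = - \frac{5}{66} + \frac{27}{7} = \frac{1747}{462}$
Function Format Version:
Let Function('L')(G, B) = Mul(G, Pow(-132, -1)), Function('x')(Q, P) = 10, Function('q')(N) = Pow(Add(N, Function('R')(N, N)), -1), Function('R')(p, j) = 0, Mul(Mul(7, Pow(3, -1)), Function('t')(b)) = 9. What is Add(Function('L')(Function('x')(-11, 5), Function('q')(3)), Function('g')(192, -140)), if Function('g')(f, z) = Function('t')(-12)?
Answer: Rational(1747, 462) ≈ 3.7814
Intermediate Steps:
Function('t')(b) = Rational(27, 7) (Function('t')(b) = Mul(Rational(3, 7), 9) = Rational(27, 7))
Function('q')(N) = Pow(N, -1) (Function('q')(N) = Pow(Add(N, 0), -1) = Pow(N, -1))
Function('g')(f, z) = Rational(27, 7)
Function('L')(G, B) = Mul(Rational(-1, 132), G) (Function('L')(G, B) = Mul(G, Rational(-1, 132)) = Mul(Rational(-1, 132), G))
Add(Function('L')(Function('x')(-11, 5), Function('q')(3)), Function('g')(192, -140)) = Add(Mul(Rational(-1, 132), 10), Rational(27, 7)) = Add(Rational(-5, 66), Rational(27, 7)) = Rational(1747, 462)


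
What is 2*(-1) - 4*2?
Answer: -10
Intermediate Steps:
2*(-1) - 4*2 = -2 - 8 = -10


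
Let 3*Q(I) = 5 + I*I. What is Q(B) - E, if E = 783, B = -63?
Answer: 1625/3 ≈ 541.67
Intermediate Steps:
Q(I) = 5/3 + I²/3 (Q(I) = (5 + I*I)/3 = (5 + I²)/3 = 5/3 + I²/3)
Q(B) - E = (5/3 + (⅓)*(-63)²) - 1*783 = (5/3 + (⅓)*3969) - 783 = (5/3 + 1323) - 783 = 3974/3 - 783 = 1625/3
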